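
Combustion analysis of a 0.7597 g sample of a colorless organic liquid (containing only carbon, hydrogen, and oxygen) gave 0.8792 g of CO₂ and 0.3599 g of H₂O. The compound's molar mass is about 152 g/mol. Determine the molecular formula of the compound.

mol C = 0.8792 g CO₂ ÷ 44.009 g/mol = 0.019978 mol
mol H = 2 × 0.3599 g H₂O ÷ 18.015 g/mol = 0.039956 mol
mass O = 0.7597 − (0.23995 + 0.040275) = 0.47947 g → mol O = 0.47947 ÷ 15.999 = 0.029969 mol
Divide by the smallest (0.019978 mol): C 1.000, H 2.000, O 1.500
Multiplying each by 2 gives whole numbers: C 2.00, H 4.00, O 3.00
Empirical formula: C2H4O3
Empirical-formula mass = 76.05 g/mol; 152 ÷ 76.05 ≈ 2, so the molecular formula is C4H8O6.

C4H8O6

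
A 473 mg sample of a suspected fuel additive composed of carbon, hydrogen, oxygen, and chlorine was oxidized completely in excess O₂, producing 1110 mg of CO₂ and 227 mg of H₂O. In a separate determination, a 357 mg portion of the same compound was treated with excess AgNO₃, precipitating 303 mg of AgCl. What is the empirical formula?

mol C = 1.11 g CO₂ ÷ 44.009 g/mol = 0.02522 mol
mol H = 2 × 0.227 g H₂O ÷ 18.015 g/mol = 0.02520 mol
From the AgCl data: mol Cl per gram of compound = (0.303 ÷ 143.318) ÷ 0.357 = 0.005922 mol/g, so in the 0.473 g combustion sample mol Cl = 0.002801 mol
mass O = 0.473 − (0.3029 + 0.02540 + 0.09930) = 0.04535 g → mol O = 0.04535 ÷ 15.999 = 0.002835 mol
Divide by the smallest (0.002801 mol): C 9.004, H 8.997, Cl 1.000, O 1.012

C9H9ClO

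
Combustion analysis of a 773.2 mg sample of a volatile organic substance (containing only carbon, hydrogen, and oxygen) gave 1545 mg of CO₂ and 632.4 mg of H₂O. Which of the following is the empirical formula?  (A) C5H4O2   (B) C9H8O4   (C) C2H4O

mol C = 1.545 g CO₂ ÷ 44.009 g/mol = 0.035106 mol
mol H = 2 × 0.6324 g H₂O ÷ 18.015 g/mol = 0.070208 mol
mass O = 0.7732 − (0.42166 + 0.070770) = 0.28077 g → mol O = 0.28077 ÷ 15.999 = 0.017549 mol
Divide by the smallest (0.017549 mol): C 2.000, H 4.001, O 1.000

(C) C2H4O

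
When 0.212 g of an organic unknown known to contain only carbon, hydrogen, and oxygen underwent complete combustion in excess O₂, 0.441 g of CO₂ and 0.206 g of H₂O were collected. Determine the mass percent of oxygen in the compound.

mol C = 0.441 g CO₂ ÷ 44.009 g/mol = 0.01002 mol
mol H = 2 × 0.206 g H₂O ÷ 18.015 g/mol = 0.02287 mol
mass O = 0.212 − (0.1204 + 0.02305) = 0.06859 g → mol O = 0.06859 ÷ 15.999 = 0.004287 mol
mass % O = 0.06859 g ÷ 0.212 g × 100%

32.4%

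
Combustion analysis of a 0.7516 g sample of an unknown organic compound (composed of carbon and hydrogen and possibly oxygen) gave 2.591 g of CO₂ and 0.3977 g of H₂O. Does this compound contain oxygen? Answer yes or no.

mol C = 2.591 g CO₂ ÷ 44.009 g/mol = 0.058874 mol
mol H = 2 × 0.3977 g H₂O ÷ 18.015 g/mol = 0.044152 mol
C and H together account for 0.75164 g — essentially the entire 0.7516 g sample — so the compound contains no oxygen.

no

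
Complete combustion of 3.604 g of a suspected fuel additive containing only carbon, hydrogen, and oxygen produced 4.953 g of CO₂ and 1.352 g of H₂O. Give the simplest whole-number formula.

C6H8O7

mol C = 4.953 g CO₂ ÷ 44.009 g/mol = 0.11255 mol
mol H = 2 × 1.352 g H₂O ÷ 18.015 g/mol = 0.15010 mol
mass O = 3.604 − (1.3518 + 0.15130) = 2.1009 g → mol O = 2.1009 ÷ 15.999 = 0.13132 mol
Divide by the smallest (0.11255 mol): C 1.000, H 1.334, O 1.167
Multiplying each by 6 gives whole numbers: C 6.00, H 8.00, O 7.00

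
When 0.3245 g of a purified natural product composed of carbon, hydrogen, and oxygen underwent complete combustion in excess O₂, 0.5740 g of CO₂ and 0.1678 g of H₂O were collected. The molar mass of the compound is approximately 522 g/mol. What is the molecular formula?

mol C = 0.5740 g CO₂ ÷ 44.009 g/mol = 0.013043 mol
mol H = 2 × 0.1678 g H₂O ÷ 18.015 g/mol = 0.018629 mol
mass O = 0.3245 − (0.15666 + 0.018778) = 0.14907 g → mol O = 0.14907 ÷ 15.999 = 0.0093172 mol
Divide by the smallest (0.0093172 mol): C 1.400, H 1.999, O 1.000
Multiplying each by 5 gives whole numbers: C 7.00, H 10.00, O 5.00
Empirical formula: C7H10O5
Empirical-formula mass = 174.15 g/mol; 522 ÷ 174.15 ≈ 3, so the molecular formula is C21H30O15.

C21H30O15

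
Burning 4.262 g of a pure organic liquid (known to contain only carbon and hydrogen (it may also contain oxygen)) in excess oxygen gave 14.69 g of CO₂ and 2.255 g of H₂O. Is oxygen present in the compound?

no

mol C = 14.69 g CO₂ ÷ 44.009 g/mol = 0.33380 mol
mol H = 2 × 2.255 g H₂O ÷ 18.015 g/mol = 0.25035 mol
C and H together account for 4.2616 g — essentially the entire 4.262 g sample — so the compound contains no oxygen.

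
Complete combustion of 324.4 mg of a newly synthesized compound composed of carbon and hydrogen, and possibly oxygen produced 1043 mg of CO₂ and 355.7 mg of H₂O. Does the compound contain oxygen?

no

mol C = 1.043 g CO₂ ÷ 44.009 g/mol = 0.023700 mol
mol H = 2 × 0.3557 g H₂O ÷ 18.015 g/mol = 0.039489 mol
C and H together account for 0.32446 g — essentially the entire 0.3244 g sample — so the compound contains no oxygen.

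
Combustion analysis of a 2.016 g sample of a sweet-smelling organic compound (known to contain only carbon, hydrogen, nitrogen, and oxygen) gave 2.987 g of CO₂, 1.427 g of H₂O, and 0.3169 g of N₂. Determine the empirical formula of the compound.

C3H7NO2

mol C = 2.987 g CO₂ ÷ 44.009 g/mol = 0.067872 mol
mol H = 2 × 1.427 g H₂O ÷ 18.015 g/mol = 0.15842 mol
mol N = 2 × 0.3169 g N₂ ÷ 28.014 g/mol = 0.022624 mol
mass O = 2.016 − (0.81522 + 0.15969 + 0.31690) = 0.72419 g → mol O = 0.72419 ÷ 15.999 = 0.045265 mol
Divide by the smallest (0.022624 mol): C 3.000, H 7.002, N 1.000, O 2.001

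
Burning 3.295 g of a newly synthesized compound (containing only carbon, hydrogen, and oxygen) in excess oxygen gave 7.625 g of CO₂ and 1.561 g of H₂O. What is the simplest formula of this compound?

C8H8O3

mol C = 7.625 g CO₂ ÷ 44.009 g/mol = 0.17326 mol
mol H = 2 × 1.561 g H₂O ÷ 18.015 g/mol = 0.17330 mol
mass O = 3.295 − (2.0810 + 0.17469) = 1.0393 g → mol O = 1.0393 ÷ 15.999 = 0.064960 mol
Divide by the smallest (0.064960 mol): C 2.667, H 2.668, O 1.000
Multiplying each by 3 gives whole numbers: C 8.00, H 8.00, O 3.00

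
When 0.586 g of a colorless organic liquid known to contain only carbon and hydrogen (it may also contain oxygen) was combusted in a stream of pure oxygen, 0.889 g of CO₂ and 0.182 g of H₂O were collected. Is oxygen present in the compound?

mol C = 0.889 g CO₂ ÷ 44.009 g/mol = 0.02020 mol
mol H = 2 × 0.182 g H₂O ÷ 18.015 g/mol = 0.02021 mol
C and H account for only 0.2630 g of the 0.586 g sample; the remaining 0.3230 g must be oxygen.

yes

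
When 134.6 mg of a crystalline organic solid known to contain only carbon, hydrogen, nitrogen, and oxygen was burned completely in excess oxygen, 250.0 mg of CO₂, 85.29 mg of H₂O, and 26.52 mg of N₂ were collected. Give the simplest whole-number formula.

C3H5NO

mol C = 0.2500 g CO₂ ÷ 44.009 g/mol = 0.0056807 mol
mol H = 2 × 0.08529 g H₂O ÷ 18.015 g/mol = 0.0094688 mol
mol N = 2 × 0.02652 g N₂ ÷ 28.014 g/mol = 0.0018933 mol
mass O = 0.1346 − (0.068230 + 0.0095445 + 0.026520) = 0.030305 g → mol O = 0.030305 ÷ 15.999 = 0.0018942 mol
Divide by the smallest (0.0018933 mol): C 3.000, H 5.001, N 1.000, O 1.000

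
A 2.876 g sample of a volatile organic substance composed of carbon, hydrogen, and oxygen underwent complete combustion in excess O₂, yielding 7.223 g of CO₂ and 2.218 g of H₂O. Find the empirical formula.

mol C = 7.223 g CO₂ ÷ 44.009 g/mol = 0.16413 mol
mol H = 2 × 2.218 g H₂O ÷ 18.015 g/mol = 0.24624 mol
mass O = 2.876 − (1.9713 + 0.24821) = 0.65648 g → mol O = 0.65648 ÷ 15.999 = 0.041033 mol
Divide by the smallest (0.041033 mol): C 4.000, H 6.001, O 1.000

C4H6O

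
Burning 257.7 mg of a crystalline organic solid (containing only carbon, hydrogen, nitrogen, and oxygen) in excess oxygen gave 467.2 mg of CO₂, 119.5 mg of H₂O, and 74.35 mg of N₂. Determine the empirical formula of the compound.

C4H5N2O

mol C = 0.4672 g CO₂ ÷ 44.009 g/mol = 0.010616 mol
mol H = 2 × 0.1195 g H₂O ÷ 18.015 g/mol = 0.013267 mol
mol N = 2 × 0.07435 g N₂ ÷ 28.014 g/mol = 0.0053081 mol
mass O = 0.2577 − (0.12751 + 0.013373 + 0.074350) = 0.042468 g → mol O = 0.042468 ÷ 15.999 = 0.0026544 mol
Divide by the smallest (0.0026544 mol): C 3.999, H 4.998, N 2.000, O 1.000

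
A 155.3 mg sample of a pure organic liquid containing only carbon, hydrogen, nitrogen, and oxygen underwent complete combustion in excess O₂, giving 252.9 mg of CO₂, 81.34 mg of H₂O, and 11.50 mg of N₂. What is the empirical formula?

C7H11NO5

mol C = 0.2529 g CO₂ ÷ 44.009 g/mol = 0.0057466 mol
mol H = 2 × 0.08134 g H₂O ÷ 18.015 g/mol = 0.0090303 mol
mol N = 2 × 0.01150 g N₂ ÷ 28.014 g/mol = 0.00082102 mol
mass O = 0.1553 − (0.069022 + 0.0091025 + 0.011500) = 0.065676 g → mol O = 0.065676 ÷ 15.999 = 0.0041050 mol
Divide by the smallest (0.00082102 mol): C 6.999, H 10.999, N 1.000, O 5.000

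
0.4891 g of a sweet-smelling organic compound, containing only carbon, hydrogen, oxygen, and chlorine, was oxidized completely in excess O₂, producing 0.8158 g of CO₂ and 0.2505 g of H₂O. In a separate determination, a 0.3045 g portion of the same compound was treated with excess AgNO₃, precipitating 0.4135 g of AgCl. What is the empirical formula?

C4H6ClO

mol C = 0.8158 g CO₂ ÷ 44.009 g/mol = 0.018537 mol
mol H = 2 × 0.2505 g H₂O ÷ 18.015 g/mol = 0.027810 mol
From the AgCl data: mol Cl per gram of compound = (0.4135 ÷ 143.318) ÷ 0.3045 = 0.0094752 mol/g, so in the 0.4891 g combustion sample mol Cl = 0.0046343 mol
mass O = 0.4891 − (0.22265 + 0.028033 + 0.16429) = 0.074132 g → mol O = 0.074132 ÷ 15.999 = 0.0046335 mol
Divide by the smallest (0.0046335 mol): C 4.001, H 6.002, Cl 1.000, O 1.000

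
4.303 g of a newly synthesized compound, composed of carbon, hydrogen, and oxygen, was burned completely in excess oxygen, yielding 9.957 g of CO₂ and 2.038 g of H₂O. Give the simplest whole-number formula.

C8H8O3

mol C = 9.957 g CO₂ ÷ 44.009 g/mol = 0.22625 mol
mol H = 2 × 2.038 g H₂O ÷ 18.015 g/mol = 0.22626 mol
mass O = 4.303 − (2.7175 + 0.22807) = 1.3575 g → mol O = 1.3575 ÷ 15.999 = 0.084846 mol
Divide by the smallest (0.084846 mol): C 2.667, H 2.667, O 1.000
Multiplying each by 3 gives whole numbers: C 8.00, H 8.00, O 3.00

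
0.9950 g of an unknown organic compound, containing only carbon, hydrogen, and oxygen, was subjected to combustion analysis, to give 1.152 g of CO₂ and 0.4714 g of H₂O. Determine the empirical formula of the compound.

C2H4O3

mol C = 1.152 g CO₂ ÷ 44.009 g/mol = 0.026176 mol
mol H = 2 × 0.4714 g H₂O ÷ 18.015 g/mol = 0.052334 mol
mass O = 0.9950 − (0.31441 + 0.052753) = 0.62784 g → mol O = 0.62784 ÷ 15.999 = 0.039243 mol
Divide by the smallest (0.026176 mol): C 1.000, H 1.999, O 1.499
Multiplying each by 2 gives whole numbers: C 2.00, H 4.00, O 3.00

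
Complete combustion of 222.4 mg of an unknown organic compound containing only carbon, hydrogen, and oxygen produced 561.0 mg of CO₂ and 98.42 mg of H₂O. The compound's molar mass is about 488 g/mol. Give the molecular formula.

mol C = 0.5610 g CO₂ ÷ 44.009 g/mol = 0.012747 mol
mol H = 2 × 0.09842 g H₂O ÷ 18.015 g/mol = 0.010926 mol
mass O = 0.2224 − (0.15311 + 0.011014) = 0.058277 g → mol O = 0.058277 ÷ 15.999 = 0.0036426 mol
Divide by the smallest (0.0036426 mol): C 3.500, H 3.000, O 1.000
Multiplying each by 2 gives whole numbers: C 7.00, H 6.00, O 2.00
Empirical formula: C7H6O2
Empirical-formula mass = 122.12 g/mol; 488 ÷ 122.12 ≈ 4, so the molecular formula is C28H24O8.

C28H24O8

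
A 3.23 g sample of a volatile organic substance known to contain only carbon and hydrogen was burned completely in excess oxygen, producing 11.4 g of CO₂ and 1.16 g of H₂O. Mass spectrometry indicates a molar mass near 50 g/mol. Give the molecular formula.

mol C = 11.4 g CO₂ ÷ 44.009 g/mol = 0.2590 mol
mol H = 2 × 1.16 g H₂O ÷ 18.015 g/mol = 0.1288 mol
Divide by the smallest (0.1288 mol): C 2.011, H 1.000
Empirical formula: C2H
Empirical-formula mass = 25.03 g/mol; 50 ÷ 25.03 ≈ 2, so the molecular formula is C4H2.

C4H2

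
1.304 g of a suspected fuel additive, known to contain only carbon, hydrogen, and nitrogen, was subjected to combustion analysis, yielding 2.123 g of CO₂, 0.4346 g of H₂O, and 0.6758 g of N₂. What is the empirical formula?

CHN

mol C = 2.123 g CO₂ ÷ 44.009 g/mol = 0.048240 mol
mol H = 2 × 0.4346 g H₂O ÷ 18.015 g/mol = 0.048249 mol
mol N = 2 × 0.6758 g N₂ ÷ 28.014 g/mol = 0.048247 mol
Divide by the smallest (0.048240 mol): C 1.000, H 1.000, N 1.000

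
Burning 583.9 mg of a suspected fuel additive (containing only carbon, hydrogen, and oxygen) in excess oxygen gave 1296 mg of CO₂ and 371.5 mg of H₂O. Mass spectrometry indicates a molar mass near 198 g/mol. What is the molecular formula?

C10H14O4

mol C = 1.296 g CO₂ ÷ 44.009 g/mol = 0.029449 mol
mol H = 2 × 0.3715 g H₂O ÷ 18.015 g/mol = 0.041243 mol
mass O = 0.5839 − (0.35371 + 0.041573) = 0.18862 g → mol O = 0.18862 ÷ 15.999 = 0.011790 mol
Divide by the smallest (0.011790 mol): C 2.498, H 3.498, O 1.000
Multiplying each by 2 gives whole numbers: C 5.00, H 7.00, O 2.00
Empirical formula: C5H7O2
Empirical-formula mass = 99.11 g/mol; 198 ÷ 99.11 ≈ 2, so the molecular formula is C10H14O4.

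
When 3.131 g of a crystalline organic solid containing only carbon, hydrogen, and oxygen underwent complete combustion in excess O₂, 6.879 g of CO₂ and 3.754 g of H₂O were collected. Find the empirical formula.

mol C = 6.879 g CO₂ ÷ 44.009 g/mol = 0.15631 mol
mol H = 2 × 3.754 g H₂O ÷ 18.015 g/mol = 0.41676 mol
mass O = 3.131 − (1.8774 + 0.42010) = 0.83348 g → mol O = 0.83348 ÷ 15.999 = 0.052095 mol
Divide by the smallest (0.052095 mol): C 3.000, H 8.000, O 1.000

C3H8O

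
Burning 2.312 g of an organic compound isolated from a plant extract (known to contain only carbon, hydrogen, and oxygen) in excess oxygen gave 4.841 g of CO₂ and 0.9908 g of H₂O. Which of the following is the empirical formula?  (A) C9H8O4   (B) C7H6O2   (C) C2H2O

mol C = 4.841 g CO₂ ÷ 44.009 g/mol = 0.11000 mol
mol H = 2 × 0.9908 g H₂O ÷ 18.015 g/mol = 0.11000 mol
mass O = 2.312 − (1.3212 + 0.11088) = 0.87991 g → mol O = 0.87991 ÷ 15.999 = 0.054998 mol
Divide by the smallest (0.054998 mol): C 2.000, H 2.000, O 1.000

(C) C2H2O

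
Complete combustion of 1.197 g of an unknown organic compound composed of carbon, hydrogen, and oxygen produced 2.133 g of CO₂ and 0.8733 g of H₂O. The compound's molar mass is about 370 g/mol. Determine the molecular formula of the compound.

C15H30O10

mol C = 2.133 g CO₂ ÷ 44.009 g/mol = 0.048467 mol
mol H = 2 × 0.8733 g H₂O ÷ 18.015 g/mol = 0.096953 mol
mass O = 1.197 − (0.58214 + 0.097728) = 0.51713 g → mol O = 0.51713 ÷ 15.999 = 0.032323 mol
Divide by the smallest (0.032323 mol): C 1.499, H 3.000, O 1.000
Multiplying each by 2 gives whole numbers: C 3.00, H 6.00, O 2.00
Empirical formula: C3H6O2
Empirical-formula mass = 74.08 g/mol; 370 ÷ 74.08 ≈ 5, so the molecular formula is C15H30O10.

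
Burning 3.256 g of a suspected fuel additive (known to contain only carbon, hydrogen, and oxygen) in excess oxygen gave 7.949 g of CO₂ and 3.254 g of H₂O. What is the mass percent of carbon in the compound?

66.63%

mol C = 7.949 g CO₂ ÷ 44.009 g/mol = 0.18062 mol
mol H = 2 × 3.254 g H₂O ÷ 18.015 g/mol = 0.36125 mol
mass O = 3.256 − (2.1695 + 0.36414) = 0.72240 g → mol O = 0.72240 ÷ 15.999 = 0.045153 mol
mass % C = 2.1695 g ÷ 3.256 g × 100%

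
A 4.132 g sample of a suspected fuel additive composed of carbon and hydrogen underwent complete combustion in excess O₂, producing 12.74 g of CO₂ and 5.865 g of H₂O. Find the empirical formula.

mol C = 12.74 g CO₂ ÷ 44.009 g/mol = 0.28949 mol
mol H = 2 × 5.865 g H₂O ÷ 18.015 g/mol = 0.65112 mol
Divide by the smallest (0.28949 mol): C 1.000, H 2.249
Multiplying each by 4 gives whole numbers: C 4.00, H 9.00

C4H9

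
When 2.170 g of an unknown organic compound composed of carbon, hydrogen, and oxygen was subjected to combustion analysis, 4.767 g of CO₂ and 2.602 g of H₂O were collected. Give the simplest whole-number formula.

C3H8O

mol C = 4.767 g CO₂ ÷ 44.009 g/mol = 0.10832 mol
mol H = 2 × 2.602 g H₂O ÷ 18.015 g/mol = 0.28887 mol
mass O = 2.170 − (1.3010 + 0.29118) = 0.57780 g → mol O = 0.57780 ÷ 15.999 = 0.036115 mol
Divide by the smallest (0.036115 mol): C 2.999, H 7.999, O 1.000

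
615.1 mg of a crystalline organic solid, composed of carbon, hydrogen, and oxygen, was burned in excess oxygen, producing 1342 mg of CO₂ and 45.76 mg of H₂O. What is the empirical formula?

mol C = 1.342 g CO₂ ÷ 44.009 g/mol = 0.030494 mol
mol H = 2 × 0.04576 g H₂O ÷ 18.015 g/mol = 0.0050802 mol
mass O = 0.6151 − (0.36626 + 0.0051209) = 0.24372 g → mol O = 0.24372 ÷ 15.999 = 0.015233 mol
Divide by the smallest (0.0050802 mol): C 6.002, H 1.000, O 2.999

C6HO3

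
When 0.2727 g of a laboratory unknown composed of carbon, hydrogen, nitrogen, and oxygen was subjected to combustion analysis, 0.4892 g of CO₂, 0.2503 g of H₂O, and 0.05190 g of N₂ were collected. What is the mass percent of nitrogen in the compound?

19.03%

mol C = 0.4892 g CO₂ ÷ 44.009 g/mol = 0.011116 mol
mol H = 2 × 0.2503 g H₂O ÷ 18.015 g/mol = 0.027788 mol
mol N = 2 × 0.05190 g N₂ ÷ 28.014 g/mol = 0.0037053 mol
mass O = 0.2727 − (0.13351 + 0.028010 + 0.051900) = 0.059277 g → mol O = 0.059277 ÷ 15.999 = 0.0037050 mol
mass % N = 0.051900 g ÷ 0.2727 g × 100%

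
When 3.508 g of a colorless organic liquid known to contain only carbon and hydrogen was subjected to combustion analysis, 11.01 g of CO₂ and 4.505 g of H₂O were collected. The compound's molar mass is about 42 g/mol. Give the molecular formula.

mol C = 11.01 g CO₂ ÷ 44.009 g/mol = 0.25018 mol
mol H = 2 × 4.505 g H₂O ÷ 18.015 g/mol = 0.50014 mol
Divide by the smallest (0.25018 mol): C 1.000, H 1.999
Empirical formula: CH2
Empirical-formula mass = 14.03 g/mol; 42 ÷ 14.03 ≈ 3, so the molecular formula is C3H6.

C3H6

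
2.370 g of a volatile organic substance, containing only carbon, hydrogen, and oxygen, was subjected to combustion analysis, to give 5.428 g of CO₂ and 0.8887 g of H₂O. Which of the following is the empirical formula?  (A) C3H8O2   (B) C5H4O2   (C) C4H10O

mol C = 5.428 g CO₂ ÷ 44.009 g/mol = 0.12334 mol
mol H = 2 × 0.8887 g H₂O ÷ 18.015 g/mol = 0.098662 mol
mass O = 2.370 − (1.4814 + 0.099452) = 0.78913 g → mol O = 0.78913 ÷ 15.999 = 0.049324 mol
Divide by the smallest (0.049324 mol): C 2.501, H 2.000, O 1.000
Multiplying each by 2 gives whole numbers: C 5.00, H 4.00, O 2.00

(B) C5H4O2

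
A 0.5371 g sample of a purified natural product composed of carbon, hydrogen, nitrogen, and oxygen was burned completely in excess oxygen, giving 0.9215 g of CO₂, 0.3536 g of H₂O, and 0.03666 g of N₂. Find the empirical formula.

C8H15NO5

mol C = 0.9215 g CO₂ ÷ 44.009 g/mol = 0.020939 mol
mol H = 2 × 0.3536 g H₂O ÷ 18.015 g/mol = 0.039256 mol
mol N = 2 × 0.03666 g N₂ ÷ 28.014 g/mol = 0.0026173 mol
mass O = 0.5371 − (0.25150 + 0.039570 + 0.036660) = 0.20937 g → mol O = 0.20937 ÷ 15.999 = 0.013087 mol
Divide by the smallest (0.0026173 mol): C 8.000, H 14.999, N 1.000, O 5.000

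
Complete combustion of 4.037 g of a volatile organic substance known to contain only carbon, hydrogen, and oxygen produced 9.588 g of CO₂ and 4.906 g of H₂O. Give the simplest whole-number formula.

mol C = 9.588 g CO₂ ÷ 44.009 g/mol = 0.21786 mol
mol H = 2 × 4.906 g H₂O ÷ 18.015 g/mol = 0.54466 mol
mass O = 4.037 − (2.6168 + 0.54901) = 0.87121 g → mol O = 0.87121 ÷ 15.999 = 0.054454 mol
Divide by the smallest (0.054454 mol): C 4.001, H 10.002, O 1.000

C4H10O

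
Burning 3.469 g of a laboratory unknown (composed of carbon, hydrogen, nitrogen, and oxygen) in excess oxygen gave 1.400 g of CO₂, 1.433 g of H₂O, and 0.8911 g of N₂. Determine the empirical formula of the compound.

mol C = 1.400 g CO₂ ÷ 44.009 g/mol = 0.031812 mol
mol H = 2 × 1.433 g H₂O ÷ 18.015 g/mol = 0.15909 mol
mol N = 2 × 0.8911 g N₂ ÷ 28.014 g/mol = 0.063618 mol
mass O = 3.469 − (0.38209 + 0.16036 + 0.89110) = 2.0354 g → mol O = 2.0354 ÷ 15.999 = 0.12722 mol
Divide by the smallest (0.031812 mol): C 1.000, H 5.001, N 2.000, O 3.999

CH5N2O4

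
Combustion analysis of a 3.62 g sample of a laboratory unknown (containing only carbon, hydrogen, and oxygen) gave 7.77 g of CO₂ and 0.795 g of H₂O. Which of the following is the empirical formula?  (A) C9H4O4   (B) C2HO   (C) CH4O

mol C = 7.77 g CO₂ ÷ 44.009 g/mol = 0.1766 mol
mol H = 2 × 0.795 g H₂O ÷ 18.015 g/mol = 0.08826 mol
mass O = 3.62 − (2.121 + 0.08897) = 1.410 g → mol O = 1.410 ÷ 15.999 = 0.08816 mol
Divide by the smallest (0.08816 mol): C 2.003, H 1.001, O 1.000

(B) C2HO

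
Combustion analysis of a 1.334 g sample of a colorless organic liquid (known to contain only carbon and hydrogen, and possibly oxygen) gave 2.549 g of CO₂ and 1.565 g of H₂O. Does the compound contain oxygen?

yes

mol C = 2.549 g CO₂ ÷ 44.009 g/mol = 0.057920 mol
mol H = 2 × 1.565 g H₂O ÷ 18.015 g/mol = 0.17374 mol
C and H account for only 0.87081 g of the 1.334 g sample; the remaining 0.46319 g must be oxygen.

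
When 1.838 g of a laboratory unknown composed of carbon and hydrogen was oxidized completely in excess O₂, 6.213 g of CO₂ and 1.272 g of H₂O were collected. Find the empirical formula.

mol C = 6.213 g CO₂ ÷ 44.009 g/mol = 0.14118 mol
mol H = 2 × 1.272 g H₂O ÷ 18.015 g/mol = 0.14122 mol
Divide by the smallest (0.14118 mol): C 1.000, H 1.000

CH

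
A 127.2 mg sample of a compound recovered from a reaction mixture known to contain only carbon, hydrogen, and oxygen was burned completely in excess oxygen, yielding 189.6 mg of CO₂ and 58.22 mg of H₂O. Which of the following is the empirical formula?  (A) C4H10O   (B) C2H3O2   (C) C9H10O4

mol C = 0.1896 g CO₂ ÷ 44.009 g/mol = 0.0043082 mol
mol H = 2 × 0.05822 g H₂O ÷ 18.015 g/mol = 0.0064635 mol
mass O = 0.1272 − (0.051746 + 0.0065152) = 0.068939 g → mol O = 0.068939 ÷ 15.999 = 0.0043089 mol
Divide by the smallest (0.0043082 mol): C 1.000, H 1.500, O 1.000
Multiplying each by 2 gives whole numbers: C 2.00, H 3.00, O 2.00

(B) C2H3O2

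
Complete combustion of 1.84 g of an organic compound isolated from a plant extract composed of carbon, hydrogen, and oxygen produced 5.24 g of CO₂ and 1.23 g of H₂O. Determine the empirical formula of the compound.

mol C = 5.24 g CO₂ ÷ 44.009 g/mol = 0.1191 mol
mol H = 2 × 1.23 g H₂O ÷ 18.015 g/mol = 0.1366 mol
mass O = 1.84 − (1.430 + 0.1376) = 0.2722 g → mol O = 0.2722 ÷ 15.999 = 0.01702 mol
Divide by the smallest (0.01702 mol): C 6.997, H 8.025, O 1.000

C7H8O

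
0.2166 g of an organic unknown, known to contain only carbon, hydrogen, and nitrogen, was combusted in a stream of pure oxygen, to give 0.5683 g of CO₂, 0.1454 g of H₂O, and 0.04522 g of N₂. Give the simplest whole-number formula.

C4H5N

mol C = 0.5683 g CO₂ ÷ 44.009 g/mol = 0.012913 mol
mol H = 2 × 0.1454 g H₂O ÷ 18.015 g/mol = 0.016142 mol
mol N = 2 × 0.04522 g N₂ ÷ 28.014 g/mol = 0.0032284 mol
Divide by the smallest (0.0032284 mol): C 4.000, H 5.000, N 1.000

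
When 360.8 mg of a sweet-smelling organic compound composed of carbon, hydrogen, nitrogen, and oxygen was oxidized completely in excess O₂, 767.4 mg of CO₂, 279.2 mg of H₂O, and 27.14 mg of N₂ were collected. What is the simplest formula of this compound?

C9H16NO3

mol C = 0.7674 g CO₂ ÷ 44.009 g/mol = 0.017437 mol
mol H = 2 × 0.2792 g H₂O ÷ 18.015 g/mol = 0.030996 mol
mol N = 2 × 0.02714 g N₂ ÷ 28.014 g/mol = 0.0019376 mol
mass O = 0.3608 − (0.20944 + 0.031244 + 0.027140) = 0.092976 g → mol O = 0.092976 ÷ 15.999 = 0.0058113 mol
Divide by the smallest (0.0019376 mol): C 8.999, H 15.997, N 1.000, O 2.999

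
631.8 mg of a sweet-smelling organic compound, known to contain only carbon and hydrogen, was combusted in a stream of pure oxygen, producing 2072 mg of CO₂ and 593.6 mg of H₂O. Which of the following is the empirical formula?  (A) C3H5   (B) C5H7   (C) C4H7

(B) C5H7

mol C = 2.072 g CO₂ ÷ 44.009 g/mol = 0.047081 mol
mol H = 2 × 0.5936 g H₂O ÷ 18.015 g/mol = 0.065901 mol
Divide by the smallest (0.047081 mol): C 1.000, H 1.400
Multiplying each by 5 gives whole numbers: C 5.00, H 7.00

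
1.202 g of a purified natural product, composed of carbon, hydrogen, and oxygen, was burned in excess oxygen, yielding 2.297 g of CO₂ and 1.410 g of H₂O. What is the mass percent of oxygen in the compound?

mol C = 2.297 g CO₂ ÷ 44.009 g/mol = 0.052194 mol
mol H = 2 × 1.410 g H₂O ÷ 18.015 g/mol = 0.15654 mol
mass O = 1.202 − (0.62690 + 0.15779) = 0.41731 g → mol O = 0.41731 ÷ 15.999 = 0.026084 mol
mass % O = 0.41731 g ÷ 1.202 g × 100%

34.72%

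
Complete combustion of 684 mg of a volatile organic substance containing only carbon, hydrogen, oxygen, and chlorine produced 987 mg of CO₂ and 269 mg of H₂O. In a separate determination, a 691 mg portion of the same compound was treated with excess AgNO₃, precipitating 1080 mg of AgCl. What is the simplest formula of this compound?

C3H4ClO

mol C = 0.987 g CO₂ ÷ 44.009 g/mol = 0.02243 mol
mol H = 2 × 0.269 g H₂O ÷ 18.015 g/mol = 0.02986 mol
From the AgCl data: mol Cl per gram of compound = (1.08 ÷ 143.318) ÷ 0.691 = 0.01091 mol/g, so in the 0.684 g combustion sample mol Cl = 0.007459 mol
mass O = 0.684 − (0.2694 + 0.03010 + 0.2644) = 0.1201 g → mol O = 0.1201 ÷ 15.999 = 0.007506 mol
Divide by the smallest (0.007459 mol): C 3.007, H 4.004, Cl 1.000, O 1.006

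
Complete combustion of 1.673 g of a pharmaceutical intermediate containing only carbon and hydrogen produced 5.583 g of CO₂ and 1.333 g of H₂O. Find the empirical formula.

C6H7

mol C = 5.583 g CO₂ ÷ 44.009 g/mol = 0.12686 mol
mol H = 2 × 1.333 g H₂O ÷ 18.015 g/mol = 0.14799 mol
Divide by the smallest (0.12686 mol): C 1.000, H 1.167
Multiplying each by 6 gives whole numbers: C 6.00, H 7.00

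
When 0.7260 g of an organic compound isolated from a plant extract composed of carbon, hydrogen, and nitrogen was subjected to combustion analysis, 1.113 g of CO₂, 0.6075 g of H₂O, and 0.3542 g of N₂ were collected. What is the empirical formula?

mol C = 1.113 g CO₂ ÷ 44.009 g/mol = 0.025290 mol
mol H = 2 × 0.6075 g H₂O ÷ 18.015 g/mol = 0.067444 mol
mol N = 2 × 0.3542 g N₂ ÷ 28.014 g/mol = 0.025287 mol
Divide by the smallest (0.025287 mol): C 1.000, H 2.667, N 1.000
Multiplying each by 3 gives whole numbers: C 3.00, H 8.00, N 3.00

C3H8N3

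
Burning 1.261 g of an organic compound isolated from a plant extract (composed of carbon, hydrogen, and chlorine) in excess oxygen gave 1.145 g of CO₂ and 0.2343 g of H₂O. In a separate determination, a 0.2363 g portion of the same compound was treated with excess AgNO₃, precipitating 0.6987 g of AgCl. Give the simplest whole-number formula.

CHCl

mol C = 1.145 g CO₂ ÷ 44.009 g/mol = 0.026017 mol
mol H = 2 × 0.2343 g H₂O ÷ 18.015 g/mol = 0.026012 mol
From the AgCl data: mol Cl per gram of compound = (0.6987 ÷ 143.318) ÷ 0.2363 = 0.020631 mol/g, so in the 1.261 g combustion sample mol Cl = 0.026016 mol
Divide by the smallest (0.026012 mol): C 1.000, H 1.000, Cl 1.000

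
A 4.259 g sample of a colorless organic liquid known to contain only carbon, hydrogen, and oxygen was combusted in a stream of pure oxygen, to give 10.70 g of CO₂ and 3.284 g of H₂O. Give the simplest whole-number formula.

mol C = 10.70 g CO₂ ÷ 44.009 g/mol = 0.24313 mol
mol H = 2 × 3.284 g H₂O ÷ 18.015 g/mol = 0.36459 mol
mass O = 4.259 − (2.9203 + 0.36750) = 0.97124 g → mol O = 0.97124 ÷ 15.999 = 0.060706 mol
Divide by the smallest (0.060706 mol): C 4.005, H 6.006, O 1.000

C4H6O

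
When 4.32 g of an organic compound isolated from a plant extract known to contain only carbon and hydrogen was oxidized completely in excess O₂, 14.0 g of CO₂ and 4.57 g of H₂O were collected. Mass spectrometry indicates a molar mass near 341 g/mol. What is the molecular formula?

mol C = 14.0 g CO₂ ÷ 44.009 g/mol = 0.3181 mol
mol H = 2 × 4.57 g H₂O ÷ 18.015 g/mol = 0.5074 mol
Divide by the smallest (0.3181 mol): C 1.000, H 1.595
Multiplying each by 5 gives whole numbers: C 5.00, H 7.97
Empirical formula: C5H8
Empirical-formula mass = 68.12 g/mol; 341 ÷ 68.12 ≈ 5, so the molecular formula is C25H40.

C25H40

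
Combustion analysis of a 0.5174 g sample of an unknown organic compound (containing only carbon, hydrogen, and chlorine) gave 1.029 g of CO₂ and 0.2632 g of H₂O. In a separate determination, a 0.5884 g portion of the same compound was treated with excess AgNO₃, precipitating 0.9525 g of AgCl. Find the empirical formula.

C4H5Cl

mol C = 1.029 g CO₂ ÷ 44.009 g/mol = 0.023382 mol
mol H = 2 × 0.2632 g H₂O ÷ 18.015 g/mol = 0.029220 mol
From the AgCl data: mol Cl per gram of compound = (0.9525 ÷ 143.318) ÷ 0.5884 = 0.011295 mol/g, so in the 0.5174 g combustion sample mol Cl = 0.0058441 mol
Divide by the smallest (0.0058441 mol): C 4.001, H 5.000, Cl 1.000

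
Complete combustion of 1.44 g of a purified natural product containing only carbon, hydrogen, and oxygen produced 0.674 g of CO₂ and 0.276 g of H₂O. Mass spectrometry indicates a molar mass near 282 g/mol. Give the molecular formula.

mol C = 0.674 g CO₂ ÷ 44.009 g/mol = 0.01532 mol
mol H = 2 × 0.276 g H₂O ÷ 18.015 g/mol = 0.03064 mol
mass O = 1.44 − (0.1839 + 0.03089) = 1.225 g → mol O = 1.225 ÷ 15.999 = 0.07658 mol
Divide by the smallest (0.01532 mol): C 1.000, H 2.001, O 5.000
Empirical formula: CH2O5
Empirical-formula mass = 94.02 g/mol; 282 ÷ 94.02 ≈ 3, so the molecular formula is C3H6O15.

C3H6O15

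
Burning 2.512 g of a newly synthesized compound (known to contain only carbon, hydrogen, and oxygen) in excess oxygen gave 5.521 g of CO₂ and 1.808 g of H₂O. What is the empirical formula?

mol C = 5.521 g CO₂ ÷ 44.009 g/mol = 0.12545 mol
mol H = 2 × 1.808 g H₂O ÷ 18.015 g/mol = 0.20072 mol
mass O = 2.512 − (1.5068 + 0.20233) = 0.80287 g → mol O = 0.80287 ÷ 15.999 = 0.050183 mol
Divide by the smallest (0.050183 mol): C 2.500, H 4.000, O 1.000
Multiplying each by 2 gives whole numbers: C 5.00, H 8.00, O 2.00

C5H8O2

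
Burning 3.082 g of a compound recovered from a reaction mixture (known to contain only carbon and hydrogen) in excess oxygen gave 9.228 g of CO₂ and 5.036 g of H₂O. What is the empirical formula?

C3H8

mol C = 9.228 g CO₂ ÷ 44.009 g/mol = 0.20968 mol
mol H = 2 × 5.036 g H₂O ÷ 18.015 g/mol = 0.55909 mol
Divide by the smallest (0.20968 mol): C 1.000, H 2.666
Multiplying each by 3 gives whole numbers: C 3.00, H 8.00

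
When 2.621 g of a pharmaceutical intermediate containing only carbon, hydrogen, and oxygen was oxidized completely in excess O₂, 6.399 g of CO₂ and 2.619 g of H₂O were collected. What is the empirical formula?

mol C = 6.399 g CO₂ ÷ 44.009 g/mol = 0.14540 mol
mol H = 2 × 2.619 g H₂O ÷ 18.015 g/mol = 0.29076 mol
mass O = 2.621 − (1.7464 + 0.29308) = 0.58149 g → mol O = 0.58149 ÷ 15.999 = 0.036346 mol
Divide by the smallest (0.036346 mol): C 4.001, H 8.000, O 1.000

C4H8O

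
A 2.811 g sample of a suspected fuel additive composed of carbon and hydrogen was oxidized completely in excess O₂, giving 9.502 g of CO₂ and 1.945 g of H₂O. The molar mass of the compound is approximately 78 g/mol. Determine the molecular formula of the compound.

C6H6

mol C = 9.502 g CO₂ ÷ 44.009 g/mol = 0.21591 mol
mol H = 2 × 1.945 g H₂O ÷ 18.015 g/mol = 0.21593 mol
Divide by the smallest (0.21591 mol): C 1.000, H 1.000
Empirical formula: CH
Empirical-formula mass = 13.02 g/mol; 78 ÷ 13.02 ≈ 6, so the molecular formula is C6H6.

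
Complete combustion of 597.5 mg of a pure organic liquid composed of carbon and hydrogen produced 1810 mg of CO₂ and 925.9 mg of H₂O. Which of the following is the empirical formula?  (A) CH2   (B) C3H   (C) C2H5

(C) C2H5

mol C = 1.810 g CO₂ ÷ 44.009 g/mol = 0.041128 mol
mol H = 2 × 0.9259 g H₂O ÷ 18.015 g/mol = 0.10279 mol
Divide by the smallest (0.041128 mol): C 1.000, H 2.499
Multiplying each by 2 gives whole numbers: C 2.00, H 5.00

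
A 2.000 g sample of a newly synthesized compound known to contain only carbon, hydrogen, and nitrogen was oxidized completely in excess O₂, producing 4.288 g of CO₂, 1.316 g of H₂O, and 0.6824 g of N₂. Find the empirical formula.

C2H3N

mol C = 4.288 g CO₂ ÷ 44.009 g/mol = 0.097435 mol
mol H = 2 × 1.316 g H₂O ÷ 18.015 g/mol = 0.14610 mol
mol N = 2 × 0.6824 g N₂ ÷ 28.014 g/mol = 0.048718 mol
Divide by the smallest (0.048718 mol): C 2.000, H 2.999, N 1.000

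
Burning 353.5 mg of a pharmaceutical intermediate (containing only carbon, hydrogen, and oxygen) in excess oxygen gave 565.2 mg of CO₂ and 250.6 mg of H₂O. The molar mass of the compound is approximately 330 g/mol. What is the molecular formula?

mol C = 0.5652 g CO₂ ÷ 44.009 g/mol = 0.012843 mol
mol H = 2 × 0.2506 g H₂O ÷ 18.015 g/mol = 0.027821 mol
mass O = 0.3535 − (0.15426 + 0.028044) = 0.17120 g → mol O = 0.17120 ÷ 15.999 = 0.010701 mol
Divide by the smallest (0.010701 mol): C 1.200, H 2.600, O 1.000
Multiplying each by 5 gives whole numbers: C 6.00, H 13.00, O 5.00
Empirical formula: C6H13O5
Empirical-formula mass = 165.17 g/mol; 330 ÷ 165.17 ≈ 2, so the molecular formula is C12H26O10.

C12H26O10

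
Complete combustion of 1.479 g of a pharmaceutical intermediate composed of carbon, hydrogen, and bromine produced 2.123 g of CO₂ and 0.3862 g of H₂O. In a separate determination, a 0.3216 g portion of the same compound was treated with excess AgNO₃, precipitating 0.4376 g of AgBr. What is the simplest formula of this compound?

C9H8Br2

mol C = 2.123 g CO₂ ÷ 44.009 g/mol = 0.048240 mol
mol H = 2 × 0.3862 g H₂O ÷ 18.015 g/mol = 0.042875 mol
From the AgBr data: mol Br per gram of compound = (0.4376 ÷ 187.772) ÷ 0.3216 = 0.0072465 mol/g, so in the 1.479 g combustion sample mol Br = 0.010718 mol
Divide by the smallest (0.010718 mol): C 4.501, H 4.000, Br 1.000
Multiplying each by 2 gives whole numbers: C 9.00, H 8.00, Br 2.00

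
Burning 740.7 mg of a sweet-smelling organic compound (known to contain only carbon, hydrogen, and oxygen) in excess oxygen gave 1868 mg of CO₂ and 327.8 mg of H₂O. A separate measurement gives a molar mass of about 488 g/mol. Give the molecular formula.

mol C = 1.868 g CO₂ ÷ 44.009 g/mol = 0.042446 mol
mol H = 2 × 0.3278 g H₂O ÷ 18.015 g/mol = 0.036392 mol
mass O = 0.7407 − (0.50982 + 0.036683) = 0.19420 g → mol O = 0.19420 ÷ 15.999 = 0.012138 mol
Divide by the smallest (0.012138 mol): C 3.497, H 2.998, O 1.000
Multiplying each by 2 gives whole numbers: C 6.99, H 6.00, O 2.00
Empirical formula: C7H6O2
Empirical-formula mass = 122.12 g/mol; 488 ÷ 122.12 ≈ 4, so the molecular formula is C28H24O8.

C28H24O8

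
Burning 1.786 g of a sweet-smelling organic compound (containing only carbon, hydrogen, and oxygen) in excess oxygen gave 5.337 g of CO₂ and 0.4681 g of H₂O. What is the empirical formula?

mol C = 5.337 g CO₂ ÷ 44.009 g/mol = 0.12127 mol
mol H = 2 × 0.4681 g H₂O ÷ 18.015 g/mol = 0.051968 mol
mass O = 1.786 − (1.4566 + 0.052384) = 0.27703 g → mol O = 0.27703 ÷ 15.999 = 0.017316 mol
Divide by the smallest (0.017316 mol): C 7.003, H 3.001, O 1.000

C7H3O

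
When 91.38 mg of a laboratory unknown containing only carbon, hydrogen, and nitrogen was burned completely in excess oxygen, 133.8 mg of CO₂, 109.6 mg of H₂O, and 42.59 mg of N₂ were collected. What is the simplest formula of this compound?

CH4N

mol C = 0.1338 g CO₂ ÷ 44.009 g/mol = 0.0030403 mol
mol H = 2 × 0.1096 g H₂O ÷ 18.015 g/mol = 0.012168 mol
mol N = 2 × 0.04259 g N₂ ÷ 28.014 g/mol = 0.0030406 mol
Divide by the smallest (0.0030403 mol): C 1.000, H 4.002, N 1.000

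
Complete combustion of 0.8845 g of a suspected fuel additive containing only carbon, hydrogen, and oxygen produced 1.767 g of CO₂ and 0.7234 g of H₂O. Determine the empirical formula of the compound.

mol C = 1.767 g CO₂ ÷ 44.009 g/mol = 0.040151 mol
mol H = 2 × 0.7234 g H₂O ÷ 18.015 g/mol = 0.080311 mol
mass O = 0.8845 − (0.48225 + 0.080953) = 0.32129 g → mol O = 0.32129 ÷ 15.999 = 0.020082 mol
Divide by the smallest (0.020082 mol): C 1.999, H 3.999, O 1.000

C2H4O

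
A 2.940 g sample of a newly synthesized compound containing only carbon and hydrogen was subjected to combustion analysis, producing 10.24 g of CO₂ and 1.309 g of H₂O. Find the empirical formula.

C8H5

mol C = 10.24 g CO₂ ÷ 44.009 g/mol = 0.23268 mol
mol H = 2 × 1.309 g H₂O ÷ 18.015 g/mol = 0.14532 mol
Divide by the smallest (0.14532 mol): C 1.601, H 1.000
Multiplying each by 5 gives whole numbers: C 8.01, H 5.00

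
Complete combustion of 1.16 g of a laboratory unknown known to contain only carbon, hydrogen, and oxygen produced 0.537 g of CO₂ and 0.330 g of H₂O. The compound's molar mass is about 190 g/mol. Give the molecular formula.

C2H6O10

mol C = 0.537 g CO₂ ÷ 44.009 g/mol = 0.01220 mol
mol H = 2 × 0.330 g H₂O ÷ 18.015 g/mol = 0.03664 mol
mass O = 1.16 − (0.1466 + 0.03693) = 0.9765 g → mol O = 0.9765 ÷ 15.999 = 0.06104 mol
Divide by the smallest (0.01220 mol): C 1.000, H 3.002, O 5.002
Empirical formula: CH3O5
Empirical-formula mass = 95.03 g/mol; 190 ÷ 95.03 ≈ 2, so the molecular formula is C2H6O10.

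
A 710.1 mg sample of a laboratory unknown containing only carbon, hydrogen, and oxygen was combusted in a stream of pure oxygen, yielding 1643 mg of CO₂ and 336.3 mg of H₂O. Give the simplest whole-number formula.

C8H8O3

mol C = 1.643 g CO₂ ÷ 44.009 g/mol = 0.037333 mol
mol H = 2 × 0.3363 g H₂O ÷ 18.015 g/mol = 0.037336 mol
mass O = 0.7101 − (0.44841 + 0.037634) = 0.22406 g → mol O = 0.22406 ÷ 15.999 = 0.014004 mol
Divide by the smallest (0.014004 mol): C 2.666, H 2.666, O 1.000
Multiplying each by 3 gives whole numbers: C 8.00, H 8.00, O 3.00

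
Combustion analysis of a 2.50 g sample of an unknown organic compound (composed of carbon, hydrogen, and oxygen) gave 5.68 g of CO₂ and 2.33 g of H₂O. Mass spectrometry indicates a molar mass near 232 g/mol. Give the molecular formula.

C12H24O4

mol C = 5.68 g CO₂ ÷ 44.009 g/mol = 0.1291 mol
mol H = 2 × 2.33 g H₂O ÷ 18.015 g/mol = 0.2587 mol
mass O = 2.50 − (1.550 + 0.2607) = 0.6891 g → mol O = 0.6891 ÷ 15.999 = 0.04307 mol
Divide by the smallest (0.04307 mol): C 2.997, H 6.006, O 1.000
Empirical formula: C3H6O
Empirical-formula mass = 58.08 g/mol; 232 ÷ 58.08 ≈ 4, so the molecular formula is C12H24O4.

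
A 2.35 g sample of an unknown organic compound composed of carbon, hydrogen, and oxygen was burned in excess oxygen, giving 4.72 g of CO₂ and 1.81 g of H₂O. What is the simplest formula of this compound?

C8H15O4

mol C = 4.72 g CO₂ ÷ 44.009 g/mol = 0.1073 mol
mol H = 2 × 1.81 g H₂O ÷ 18.015 g/mol = 0.2009 mol
mass O = 2.35 − (1.288 + 0.2026) = 0.8593 g → mol O = 0.8593 ÷ 15.999 = 0.05371 mol
Divide by the smallest (0.05371 mol): C 1.997, H 3.741, O 1.000
Multiplying each by 4 gives whole numbers: C 7.99, H 14.97, O 4.00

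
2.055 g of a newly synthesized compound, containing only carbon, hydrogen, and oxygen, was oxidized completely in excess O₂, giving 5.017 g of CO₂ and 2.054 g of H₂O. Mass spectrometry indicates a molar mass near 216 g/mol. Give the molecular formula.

mol C = 5.017 g CO₂ ÷ 44.009 g/mol = 0.11400 mol
mol H = 2 × 2.054 g H₂O ÷ 18.015 g/mol = 0.22803 mol
mass O = 2.055 − (1.3692 + 0.22986) = 0.45590 g → mol O = 0.45590 ÷ 15.999 = 0.028495 mol
Divide by the smallest (0.028495 mol): C 4.001, H 8.002, O 1.000
Empirical formula: C4H8O
Empirical-formula mass = 72.11 g/mol; 216 ÷ 72.11 ≈ 3, so the molecular formula is C12H24O3.

C12H24O3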